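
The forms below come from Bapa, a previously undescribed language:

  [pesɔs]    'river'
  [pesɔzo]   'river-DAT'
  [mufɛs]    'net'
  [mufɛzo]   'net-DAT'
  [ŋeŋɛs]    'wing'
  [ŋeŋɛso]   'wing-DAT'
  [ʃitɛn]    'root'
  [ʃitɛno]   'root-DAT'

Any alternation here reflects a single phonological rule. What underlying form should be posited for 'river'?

In [pesɔs] and [pesɔzo] the final segment of 'river' alternates: [s] ~ [z].
Compare 'wing', with invariant [s] in [ŋeŋɛs] and [ŋeŋɛso]: an analysis with underlying /s/ and a rule producing [z] before the DAT suffix would wrongly predict alternation here too.
The underlying segment must be /z/; voiced obstruents become voiceless word-finally, yielding [s] there.

/pesɔz/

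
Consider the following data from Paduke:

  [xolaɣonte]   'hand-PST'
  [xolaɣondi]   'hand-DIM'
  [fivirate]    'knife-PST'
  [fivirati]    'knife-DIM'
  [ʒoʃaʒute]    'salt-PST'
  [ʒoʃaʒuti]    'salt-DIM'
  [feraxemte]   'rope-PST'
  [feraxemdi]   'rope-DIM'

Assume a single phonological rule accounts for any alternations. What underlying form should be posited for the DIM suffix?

/-di/

The DIM morpheme has two allomorphs, [-di] and [-ti].
The PST suffix, which begins with [t], is invariant after every stem; so [t] is not altered by any rule here.
So the underlying form is /-di/, and voiced stops become voiceless after a vowel.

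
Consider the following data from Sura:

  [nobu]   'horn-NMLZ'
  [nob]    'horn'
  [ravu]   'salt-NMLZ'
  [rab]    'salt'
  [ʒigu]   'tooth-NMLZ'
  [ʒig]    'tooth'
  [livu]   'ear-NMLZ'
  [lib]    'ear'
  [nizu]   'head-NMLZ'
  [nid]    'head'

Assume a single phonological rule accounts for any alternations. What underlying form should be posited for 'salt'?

'salt' shows [v] ~ [b] at the end of the stem ([ravu] vs [rab]).
Compare 'horn', with invariant [b] in [nobu] and [nob]: an analysis with underlying /b/ and a rule producing [v] before the NMLZ suffix would wrongly predict alternation here too.
The underlying segment must be /v/; voiced fricatives become stops word-finally, yielding [b] there.
So 'salt' = /rav/.

/rav/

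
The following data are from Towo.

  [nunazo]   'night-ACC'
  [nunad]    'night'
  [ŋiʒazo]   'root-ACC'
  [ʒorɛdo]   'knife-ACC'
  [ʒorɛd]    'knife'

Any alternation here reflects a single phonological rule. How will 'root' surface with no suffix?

[ŋiʒad]

In [nunazo] and [nunad] the final segment of 'night' alternates: [z] ~ [d].
If /d/ were underlying and a rule turned it into [z] before the ACC suffix, 'knife' would also alternate; but it has [d] in both [ʒorɛdo] and [ʒorɛd].
So /z/ is underlying, and a rule of word-final hardening — voiced fricatives become stops word-finally — gives [d].
The one attested form of 'root', [ŋiʒazo], shows underlying /ŋiʒaz/. Applying the same rule word-finally gives [ŋiʒad].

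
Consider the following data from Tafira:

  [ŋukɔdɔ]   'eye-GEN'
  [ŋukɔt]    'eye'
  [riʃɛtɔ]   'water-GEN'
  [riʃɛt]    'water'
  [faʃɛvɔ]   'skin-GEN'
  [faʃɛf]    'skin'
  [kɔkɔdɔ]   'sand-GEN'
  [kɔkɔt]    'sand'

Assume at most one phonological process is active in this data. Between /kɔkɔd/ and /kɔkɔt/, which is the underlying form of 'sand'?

The stem for 'sand' ends in [d] in [kɔkɔdɔ] but [t] in [kɔkɔt].
But 'water' keeps [t] in both environments ([riʃɛtɔ], [riʃɛt]), so there is no rule changing /t/ to [d] before the GEN suffix.
The underlying segment must be /d/; voiced obstruents become voiceless word-finally, yielding [t] there.

/kɔkɔd/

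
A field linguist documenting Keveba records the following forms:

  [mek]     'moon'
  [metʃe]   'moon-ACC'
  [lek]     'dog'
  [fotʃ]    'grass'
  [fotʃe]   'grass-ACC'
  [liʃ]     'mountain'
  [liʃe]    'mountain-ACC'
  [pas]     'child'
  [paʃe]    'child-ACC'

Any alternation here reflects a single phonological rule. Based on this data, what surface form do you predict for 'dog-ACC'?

In [mek] and [metʃe] the final segment of 'moon' alternates: [k] ~ [tʃ].
If /tʃ/ were underlying and a rule turned it into [k] in isolation, 'grass' would also alternate; but it has [tʃ] in both [fotʃ] and [fotʃe].
Therefore /k/ is basic and [tʃ] is derived by palatalization before a front vowel (/k/ and /s/ become palato-alveolar [tʃ] and [ʃ] before a front vowel).
From [lek] the stem 'dog' is /lek/; before a front vowel this yields [letʃe].

[letʃe]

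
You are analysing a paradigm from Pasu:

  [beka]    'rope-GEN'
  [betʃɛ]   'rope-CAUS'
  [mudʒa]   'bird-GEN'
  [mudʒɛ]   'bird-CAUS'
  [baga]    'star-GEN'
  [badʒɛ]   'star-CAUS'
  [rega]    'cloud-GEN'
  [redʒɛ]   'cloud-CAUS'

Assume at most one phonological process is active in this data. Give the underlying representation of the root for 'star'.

/bag/

'star' shows [g] ~ [dʒ] at the end of the stem ([baga] vs [badʒɛ]).
The stem 'bird' ([mudʒa], [mudʒɛ]) shows [dʒ] unchanged in both environments, so [dʒ] cannot be basic with [g] derived before the GEN suffix.
So /g/ is underlying, and a rule of palatalization before a front vowel — /k/ and /g/ become palato-alveolar [tʃ] and [dʒ] before a front vowel — gives [dʒ].
The underlying form of 'star' is therefore /bag/.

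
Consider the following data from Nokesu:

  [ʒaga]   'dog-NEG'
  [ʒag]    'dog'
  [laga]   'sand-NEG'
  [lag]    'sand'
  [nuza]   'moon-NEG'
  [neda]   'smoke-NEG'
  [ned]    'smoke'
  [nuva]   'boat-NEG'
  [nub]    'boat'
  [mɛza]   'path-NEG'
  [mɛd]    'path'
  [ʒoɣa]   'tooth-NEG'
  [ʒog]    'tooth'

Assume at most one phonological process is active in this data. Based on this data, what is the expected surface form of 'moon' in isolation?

[nud]

The stem for 'path' ends in [z] in [mɛza] but [d] in [mɛd].
If /d/ were underlying and a rule turned it into [z] before the NEG suffix, 'smoke' would also alternate; but it has [d] in both [neda] and [ned].
The underlying segment must be /z/; voiced fricatives become stops word-finally, yielding [d] there.
From [nuza] the stem 'moon' is /nuz/; word-finally this yields [nud].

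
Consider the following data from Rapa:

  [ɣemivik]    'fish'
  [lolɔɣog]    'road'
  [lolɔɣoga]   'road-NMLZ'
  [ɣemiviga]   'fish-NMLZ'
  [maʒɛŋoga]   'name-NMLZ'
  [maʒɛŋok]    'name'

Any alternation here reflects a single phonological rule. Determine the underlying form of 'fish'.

'fish' shows [g] ~ [k] at the end of the stem ([ɣemiviga] vs [ɣemivik]).
If /g/ were underlying and a rule turned it into [k] in isolation, 'road' would also alternate; but it has [g] in both [lolɔɣoga] and [lolɔɣog].
The underlying segment must be /k/; voiceless stops become voiced between vowels, yielding [g] there.
Hence 'fish' is /ɣemivik/ underlyingly.

/ɣemivik/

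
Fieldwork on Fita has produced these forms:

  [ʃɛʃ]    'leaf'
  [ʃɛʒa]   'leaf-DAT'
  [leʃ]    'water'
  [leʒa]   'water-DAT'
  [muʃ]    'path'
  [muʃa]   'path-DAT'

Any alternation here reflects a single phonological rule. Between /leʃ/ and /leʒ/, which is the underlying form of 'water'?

/leʒ/

The root 'water' surfaces as [leʃ] and [leʒa], with a stem-final [ʃ] ~ [ʒ] alternation.
Compare 'path', with invariant [ʃ] in [muʃ] and [muʃa]: an analysis with underlying /ʃ/ and a rule producing [ʒ] before the DAT suffix would wrongly predict alternation here too.
The underlying segment must be /ʒ/; voiced obstruents become voiceless word-finally, yielding [ʃ] there.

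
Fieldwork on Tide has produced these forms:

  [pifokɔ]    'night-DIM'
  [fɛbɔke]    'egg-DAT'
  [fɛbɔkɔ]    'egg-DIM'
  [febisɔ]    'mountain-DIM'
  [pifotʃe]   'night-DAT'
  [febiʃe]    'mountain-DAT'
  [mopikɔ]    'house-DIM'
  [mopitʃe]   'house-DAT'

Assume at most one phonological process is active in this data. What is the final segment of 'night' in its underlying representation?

In [pifokɔ] and [pifotʃe] the final segment of 'night' alternates: [k] ~ [tʃ].
But 'egg' keeps [k] in both environments ([fɛbɔkɔ], [fɛbɔke]), so there is no rule changing /k/ to [tʃ] before the DAT suffix.
So /tʃ/ is underlying, and a rule of depalatalization — palato-alveolar /tʃ/ and /ʃ/ become [k] and [s] when no front vowel follows — gives [k].

/tʃ/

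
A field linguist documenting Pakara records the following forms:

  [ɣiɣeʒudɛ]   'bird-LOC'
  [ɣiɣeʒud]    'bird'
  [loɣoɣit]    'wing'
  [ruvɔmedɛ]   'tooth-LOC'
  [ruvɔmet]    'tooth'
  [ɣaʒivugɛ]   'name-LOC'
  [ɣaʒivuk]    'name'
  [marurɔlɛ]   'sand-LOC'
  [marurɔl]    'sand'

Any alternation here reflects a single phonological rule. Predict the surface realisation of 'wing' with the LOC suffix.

'tooth' shows [d] ~ [t] at the end of the stem ([ruvɔmedɛ] vs [ruvɔmet]).
Compare 'bird', with invariant [d] in [ɣiɣeʒudɛ] and [ɣiɣeʒud]: an analysis with underlying /d/ and a rule producing [t] in isolation would wrongly predict alternation here too.
The alternation reflects intervocalic voicing: voiceless stops become voiced between vowels. /t/ is underlying.
From [loɣoɣit] the stem 'wing' is /loɣoɣit/; between vowels this yields [loɣoɣidɛ].

[loɣoɣidɛ]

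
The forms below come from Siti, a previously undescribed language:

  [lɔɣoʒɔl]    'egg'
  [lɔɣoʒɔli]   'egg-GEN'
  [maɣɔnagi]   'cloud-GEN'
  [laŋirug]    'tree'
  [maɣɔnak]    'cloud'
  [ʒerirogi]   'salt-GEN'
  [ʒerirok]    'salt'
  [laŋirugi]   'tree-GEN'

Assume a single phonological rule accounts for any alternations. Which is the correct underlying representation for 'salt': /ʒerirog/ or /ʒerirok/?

In [ʒerirok] and [ʒerirogi] the final segment of 'salt' alternates: [k] ~ [g].
Compare 'tree', with invariant [g] in [laŋirug] and [laŋirugi]: an analysis with underlying /g/ and a rule producing [k] in isolation would wrongly predict alternation here too.
The alternation reflects intervocalic voicing: voiceless stops become voiced between vowels. /k/ is underlying.

/ʒerirok/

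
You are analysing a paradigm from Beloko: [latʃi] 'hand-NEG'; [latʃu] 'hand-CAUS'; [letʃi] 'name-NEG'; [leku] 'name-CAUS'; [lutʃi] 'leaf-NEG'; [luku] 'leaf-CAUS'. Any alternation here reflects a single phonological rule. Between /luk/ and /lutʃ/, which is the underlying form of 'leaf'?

/luk/

'leaf' shows [tʃ] ~ [k] at the end of the stem ([lutʃi] vs [luku]).
But 'hand' keeps [tʃ] in both environments ([latʃi], [latʃu]), so there is no rule changing /tʃ/ to [k] before the CAUS suffix.
The alternation reflects palatalization before a front vowel: /k/ becomes palato-alveolar [tʃ] before a front vowel. /k/ is underlying.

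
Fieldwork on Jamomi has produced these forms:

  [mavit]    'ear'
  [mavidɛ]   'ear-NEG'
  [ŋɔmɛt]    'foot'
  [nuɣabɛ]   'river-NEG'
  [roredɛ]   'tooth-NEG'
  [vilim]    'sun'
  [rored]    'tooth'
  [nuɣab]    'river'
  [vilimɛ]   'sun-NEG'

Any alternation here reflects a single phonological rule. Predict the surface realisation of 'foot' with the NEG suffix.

[ŋɔmɛdɛ]

'ear' shows [t] ~ [d] at the end of the stem ([mavit] vs [mavidɛ]).
The stem 'tooth' ([rored], [roredɛ]) shows [d] unchanged in both environments, so [d] cannot be basic with [t] derived in isolation.
Therefore /t/ is basic and [d] is derived by intervocalic voicing (voiceless stops become voiced between vowels).
From [ŋɔmɛt] the stem 'foot' is /ŋɔmɛt/; between vowels this yields [ŋɔmɛdɛ].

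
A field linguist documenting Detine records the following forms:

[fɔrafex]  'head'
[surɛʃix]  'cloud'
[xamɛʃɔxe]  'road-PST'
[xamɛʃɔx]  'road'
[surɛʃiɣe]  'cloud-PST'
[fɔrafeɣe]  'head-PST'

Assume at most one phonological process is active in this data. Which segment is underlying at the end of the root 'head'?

/ɣ/

The stem for 'head' ends in [x] in [fɔrafex] but [ɣ] in [fɔrafeɣe].
Compare 'road', with invariant [x] in [xamɛʃɔx] and [xamɛʃɔxe]: an analysis with underlying /x/ and a rule producing [ɣ] before the PST suffix would wrongly predict alternation here too.
So /ɣ/ is underlying, and a rule of word-final obstruent devoicing — voiced obstruents become voiceless word-finally — gives [x].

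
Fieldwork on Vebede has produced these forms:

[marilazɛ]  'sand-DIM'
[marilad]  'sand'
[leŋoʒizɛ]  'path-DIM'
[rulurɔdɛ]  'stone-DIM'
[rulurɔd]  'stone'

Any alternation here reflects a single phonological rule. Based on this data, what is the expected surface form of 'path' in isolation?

[leŋoʒid]

The stem for 'sand' ends in [z] in [marilazɛ] but [d] in [marilad].
If /d/ were underlying and a rule turned it into [z] before the DIM suffix, 'stone' would also alternate; but it has [d] in both [rulurɔdɛ] and [rulurɔd].
Therefore /z/ is basic and [d] is derived by word-final hardening (voiced fricatives become stops word-finally).
The one attested form of 'path', [leŋoʒizɛ], shows underlying /leŋoʒiz/. Applying the same rule word-finally gives [leŋoʒid].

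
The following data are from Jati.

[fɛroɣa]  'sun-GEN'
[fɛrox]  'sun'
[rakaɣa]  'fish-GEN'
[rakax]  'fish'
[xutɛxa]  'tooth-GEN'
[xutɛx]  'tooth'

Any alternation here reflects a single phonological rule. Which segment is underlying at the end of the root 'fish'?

/ɣ/

The root 'fish' surfaces as [rakaɣa] and [rakax], with a stem-final [ɣ] ~ [x] alternation.
If /x/ were underlying and a rule turned it into [ɣ] before the GEN suffix, 'tooth' would also alternate; but it has [x] in both [xutɛxa] and [xutɛx].
The underlying segment must be /ɣ/; voiced obstruents become voiceless word-finally, yielding [x] there.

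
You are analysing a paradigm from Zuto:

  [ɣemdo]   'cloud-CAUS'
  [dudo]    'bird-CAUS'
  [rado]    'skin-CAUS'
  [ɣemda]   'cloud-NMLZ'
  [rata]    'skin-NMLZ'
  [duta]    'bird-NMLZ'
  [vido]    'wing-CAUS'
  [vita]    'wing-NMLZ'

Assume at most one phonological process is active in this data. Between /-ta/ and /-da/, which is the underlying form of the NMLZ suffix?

/-ta/

The NMLZ morpheme has two allomorphs, [-da] and [-ta].
The CAUS suffix, which begins with [d], is invariant after every stem; so [d] is not altered by any rule here.
So the underlying form is /-ta/, and voiceless stops become voiced after a nasal.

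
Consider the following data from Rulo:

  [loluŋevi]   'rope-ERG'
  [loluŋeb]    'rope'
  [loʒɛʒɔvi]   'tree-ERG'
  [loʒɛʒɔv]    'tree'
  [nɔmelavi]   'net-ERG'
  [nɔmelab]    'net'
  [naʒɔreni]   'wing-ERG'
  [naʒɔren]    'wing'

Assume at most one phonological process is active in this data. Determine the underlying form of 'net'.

/nɔmelab/

'net' shows [v] ~ [b] at the end of the stem ([nɔmelavi] vs [nɔmelab]).
But 'tree' keeps [v] in both environments ([loʒɛʒɔvi], [loʒɛʒɔv]), so there is no rule changing /v/ to [b] in isolation.
So /b/ is underlying, and a rule of intervocalic spirantization — voiced stops become fricatives between vowels — gives [v].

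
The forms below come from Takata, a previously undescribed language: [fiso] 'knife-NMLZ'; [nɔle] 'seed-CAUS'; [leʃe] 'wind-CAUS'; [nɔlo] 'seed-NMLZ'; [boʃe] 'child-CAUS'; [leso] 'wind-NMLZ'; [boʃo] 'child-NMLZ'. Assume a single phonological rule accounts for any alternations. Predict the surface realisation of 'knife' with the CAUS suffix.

[fiʃe]

'wind' shows [s] ~ [ʃ] at the end of the stem ([leso] vs [leʃe]).
The stem 'child' ([boʃo], [boʃe]) shows [ʃ] unchanged in both environments, so [ʃ] cannot be basic with [s] derived before the NMLZ suffix.
The underlying segment must be /s/; /s/ becomes palato-alveolar [ʃ] before a front vowel, yielding [ʃ] there.
The one attested form of 'knife', [fiso], shows underlying /fis/. Applying the same rule before a front vowel gives [fiʃe].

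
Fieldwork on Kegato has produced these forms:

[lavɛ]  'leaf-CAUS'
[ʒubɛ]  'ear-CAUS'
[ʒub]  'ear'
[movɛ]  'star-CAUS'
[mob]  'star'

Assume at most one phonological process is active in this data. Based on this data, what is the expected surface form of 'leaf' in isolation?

The root 'star' surfaces as [movɛ] and [mob], with a stem-final [v] ~ [b] alternation.
The stem 'ear' ([ʒubɛ], [ʒub]) shows [b] unchanged in both environments, so [b] cannot be basic with [v] derived before the CAUS suffix.
The alternation reflects word-final hardening: voiced fricatives become stops word-finally. /v/ is underlying.
The one attested form of 'leaf', [lavɛ], shows underlying /lav/. Applying the same rule word-finally gives [lab].

[lab]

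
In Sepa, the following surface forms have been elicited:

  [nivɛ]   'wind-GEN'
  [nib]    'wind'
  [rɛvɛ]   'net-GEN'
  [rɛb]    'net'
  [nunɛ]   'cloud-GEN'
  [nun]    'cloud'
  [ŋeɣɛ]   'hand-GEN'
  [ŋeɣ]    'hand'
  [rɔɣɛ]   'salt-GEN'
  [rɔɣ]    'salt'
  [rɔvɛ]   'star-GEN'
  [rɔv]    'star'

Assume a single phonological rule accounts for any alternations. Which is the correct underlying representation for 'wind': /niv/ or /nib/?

/nib/

In [nivɛ] and [nib] the final segment of 'wind' alternates: [v] ~ [b].
If /v/ were underlying and a rule turned it into [b] in isolation, 'star' would also alternate; but it has [v] in both [rɔvɛ] and [rɔv].
The underlying segment must be /b/; voiced stops become fricatives between vowels, yielding [v] there.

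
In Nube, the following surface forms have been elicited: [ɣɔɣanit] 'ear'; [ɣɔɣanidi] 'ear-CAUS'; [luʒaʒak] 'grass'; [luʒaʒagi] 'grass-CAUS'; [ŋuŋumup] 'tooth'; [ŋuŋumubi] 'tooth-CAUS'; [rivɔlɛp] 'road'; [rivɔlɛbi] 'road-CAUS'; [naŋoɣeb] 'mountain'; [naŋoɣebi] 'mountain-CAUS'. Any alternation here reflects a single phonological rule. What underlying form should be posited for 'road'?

/rivɔlɛp/

The root 'road' surfaces as [rivɔlɛp] and [rivɔlɛbi], with a stem-final [p] ~ [b] alternation.
But 'mountain' keeps [b] in both environments ([naŋoɣeb], [naŋoɣebi]), so there is no rule changing /b/ to [p] in isolation.
The alternation reflects intervocalic voicing: voiceless stops become voiced between vowels. /p/ is underlying.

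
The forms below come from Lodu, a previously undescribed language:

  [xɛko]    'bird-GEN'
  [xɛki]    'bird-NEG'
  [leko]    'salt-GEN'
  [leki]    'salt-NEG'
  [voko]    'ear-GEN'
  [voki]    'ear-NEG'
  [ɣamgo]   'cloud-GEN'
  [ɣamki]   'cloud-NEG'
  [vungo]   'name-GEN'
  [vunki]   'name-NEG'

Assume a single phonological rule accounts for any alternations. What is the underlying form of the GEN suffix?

The GEN morpheme has two allomorphs, [-go] and [-ko].
By contrast the NEG suffix keeps its initial [k] throughout — that segment must be underlying.
The GEN suffix is therefore /-go/ underlyingly, with post-vocalic devoicing: voiced stops become voiceless after a vowel.

/-go/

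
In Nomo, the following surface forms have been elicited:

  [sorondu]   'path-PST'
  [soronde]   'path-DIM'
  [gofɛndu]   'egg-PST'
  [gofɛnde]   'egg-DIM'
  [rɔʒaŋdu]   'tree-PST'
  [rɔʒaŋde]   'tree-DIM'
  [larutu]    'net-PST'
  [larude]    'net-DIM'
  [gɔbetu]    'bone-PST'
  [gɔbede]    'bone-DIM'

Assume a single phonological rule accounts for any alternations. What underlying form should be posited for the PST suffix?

/-tu/

The PST suffix surfaces as [-du] and [-tu], depending on the final segment of the stem.
The DIM suffix, which begins with [d], is invariant after every stem; so [d] is not altered by any rule here.
The PST suffix is therefore /-tu/ underlyingly, with post-nasal voicing: voiceless stops become voiced after a nasal.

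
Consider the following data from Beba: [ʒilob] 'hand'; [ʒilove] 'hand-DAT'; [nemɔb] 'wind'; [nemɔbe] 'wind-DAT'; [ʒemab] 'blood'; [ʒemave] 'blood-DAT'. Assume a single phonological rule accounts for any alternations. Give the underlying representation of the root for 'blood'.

'blood' shows [b] ~ [v] at the end of the stem ([ʒemab] vs [ʒemave]).
But 'wind' keeps [b] in both environments ([nemɔb], [nemɔbe]), so there is no rule changing /b/ to [v] before the DAT suffix.
So /v/ is underlying, and a rule of word-final hardening — voiced fricatives become stops word-finally — gives [b].

/ʒemav/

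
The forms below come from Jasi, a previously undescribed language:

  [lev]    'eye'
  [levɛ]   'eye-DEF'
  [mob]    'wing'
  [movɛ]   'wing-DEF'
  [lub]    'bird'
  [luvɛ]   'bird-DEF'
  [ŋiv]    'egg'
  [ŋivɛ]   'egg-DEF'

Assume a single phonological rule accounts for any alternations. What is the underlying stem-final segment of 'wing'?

The root 'wing' surfaces as [mob] and [movɛ], with a stem-final [b] ~ [v] alternation.
The stem 'egg' ([ŋiv], [ŋivɛ]) shows [v] unchanged in both environments, so [v] cannot be basic with [b] derived in isolation.
The underlying segment must be /b/; voiced stops become fricatives between vowels, yielding [v] there.

/b/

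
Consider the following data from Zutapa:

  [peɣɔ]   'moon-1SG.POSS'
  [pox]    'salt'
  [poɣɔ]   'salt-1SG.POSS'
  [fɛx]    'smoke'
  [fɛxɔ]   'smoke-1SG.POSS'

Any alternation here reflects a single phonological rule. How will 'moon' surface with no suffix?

'salt' shows [x] ~ [ɣ] at the end of the stem ([pox] vs [poɣɔ]).
Compare 'smoke', with invariant [x] in [fɛx] and [fɛxɔ]: an analysis with underlying /x/ and a rule producing [ɣ] before the 1SG.POSS suffix would wrongly predict alternation here too.
Therefore /ɣ/ is basic and [x] is derived by word-final obstruent devoicing (voiced obstruents become voiceless word-finally).
From [peɣɔ] the stem 'moon' is /peɣ/; word-finally this yields [pex].

[pex]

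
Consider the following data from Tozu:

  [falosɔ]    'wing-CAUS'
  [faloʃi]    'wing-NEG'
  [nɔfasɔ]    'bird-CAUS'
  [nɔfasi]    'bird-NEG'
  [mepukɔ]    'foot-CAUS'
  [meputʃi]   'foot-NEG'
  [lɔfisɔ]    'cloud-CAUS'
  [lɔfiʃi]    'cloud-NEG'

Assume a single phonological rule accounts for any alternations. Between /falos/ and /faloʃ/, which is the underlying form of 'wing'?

/faloʃ/

In [falosɔ] and [faloʃi] the final segment of 'wing' alternates: [s] ~ [ʃ].
Compare 'bird', with invariant [s] in [nɔfasɔ] and [nɔfasi]: an analysis with underlying /s/ and a rule producing [ʃ] before the NEG suffix would wrongly predict alternation here too.
The alternation reflects depalatalization: palato-alveolar /tʃ/ and /ʃ/ become [k] and [s] when no front vowel follows. /ʃ/ is underlying.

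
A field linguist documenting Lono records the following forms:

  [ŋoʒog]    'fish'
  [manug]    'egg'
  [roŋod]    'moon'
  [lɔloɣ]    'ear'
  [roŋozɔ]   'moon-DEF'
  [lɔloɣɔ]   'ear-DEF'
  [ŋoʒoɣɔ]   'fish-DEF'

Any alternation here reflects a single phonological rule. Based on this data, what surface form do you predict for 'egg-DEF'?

In [ŋoʒoɣɔ] and [ŋoʒog] the final segment of 'fish' alternates: [ɣ] ~ [g].
The stem 'ear' ([lɔloɣɔ], [lɔloɣ]) shows [ɣ] unchanged in both environments, so [ɣ] cannot be basic with [g] derived in isolation.
The underlying segment must be /g/; voiced stops become fricatives between vowels, yielding [ɣ] there.
The one attested form of 'egg', [manug], shows underlying /manug/. Applying the same rule between vowels gives [manuɣɔ].

[manuɣɔ]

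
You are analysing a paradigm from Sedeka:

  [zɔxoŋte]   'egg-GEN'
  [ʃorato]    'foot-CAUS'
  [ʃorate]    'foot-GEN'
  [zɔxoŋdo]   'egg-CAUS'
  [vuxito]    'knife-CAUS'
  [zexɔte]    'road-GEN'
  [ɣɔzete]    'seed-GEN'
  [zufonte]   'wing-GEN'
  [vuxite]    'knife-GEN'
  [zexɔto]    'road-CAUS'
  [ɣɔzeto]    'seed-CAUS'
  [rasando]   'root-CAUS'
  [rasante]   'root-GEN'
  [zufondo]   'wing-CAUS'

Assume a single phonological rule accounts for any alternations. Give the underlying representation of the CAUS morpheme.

The CAUS suffix surfaces as [-do] and [-to], depending on the final segment of the stem.
The GEN suffix, which begins with [t], is invariant after every stem; so [t] is not altered by any rule here.
So the underlying form is /-do/, and voiced stops become voiceless after a vowel.

/-do/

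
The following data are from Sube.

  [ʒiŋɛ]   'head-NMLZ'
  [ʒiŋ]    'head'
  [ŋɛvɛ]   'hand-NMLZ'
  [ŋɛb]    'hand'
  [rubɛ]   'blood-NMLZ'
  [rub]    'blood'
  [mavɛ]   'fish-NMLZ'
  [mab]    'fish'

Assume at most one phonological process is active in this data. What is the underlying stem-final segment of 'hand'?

In [ŋɛvɛ] and [ŋɛb] the final segment of 'hand' alternates: [v] ~ [b].
But 'blood' keeps [b] in both environments ([rubɛ], [rub]), so there is no rule changing /b/ to [v] before the NMLZ suffix.
The alternation reflects word-final hardening: voiced fricatives become stops word-finally. /v/ is underlying.

/v/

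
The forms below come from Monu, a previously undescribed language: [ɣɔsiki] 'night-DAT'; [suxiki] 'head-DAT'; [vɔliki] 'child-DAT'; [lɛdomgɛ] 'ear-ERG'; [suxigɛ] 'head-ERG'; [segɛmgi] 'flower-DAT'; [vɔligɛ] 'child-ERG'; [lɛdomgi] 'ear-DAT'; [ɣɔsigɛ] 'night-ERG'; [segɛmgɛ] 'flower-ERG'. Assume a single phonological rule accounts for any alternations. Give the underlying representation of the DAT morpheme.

/-ki/

The DAT suffix surfaces as [-gi] and [-ki], depending on the final segment of the stem.
By contrast the ERG suffix keeps its initial [g] throughout — that segment must be underlying.
The DAT suffix is therefore /-ki/ underlyingly, with post-nasal voicing: voiceless stops become voiced after a nasal.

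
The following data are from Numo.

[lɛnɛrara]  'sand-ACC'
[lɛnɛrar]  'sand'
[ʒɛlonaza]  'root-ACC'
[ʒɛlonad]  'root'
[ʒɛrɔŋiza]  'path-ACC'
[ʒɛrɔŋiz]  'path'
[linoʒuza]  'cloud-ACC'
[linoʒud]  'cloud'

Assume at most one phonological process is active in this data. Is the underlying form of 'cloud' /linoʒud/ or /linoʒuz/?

/linoʒud/

'cloud' shows [z] ~ [d] at the end of the stem ([linoʒuza] vs [linoʒud]).
The stem 'path' ([ʒɛrɔŋiza], [ʒɛrɔŋiz]) shows [z] unchanged in both environments, so [z] cannot be basic with [d] derived in isolation.
The underlying segment must be /d/; voiced stops become fricatives between vowels, yielding [z] there.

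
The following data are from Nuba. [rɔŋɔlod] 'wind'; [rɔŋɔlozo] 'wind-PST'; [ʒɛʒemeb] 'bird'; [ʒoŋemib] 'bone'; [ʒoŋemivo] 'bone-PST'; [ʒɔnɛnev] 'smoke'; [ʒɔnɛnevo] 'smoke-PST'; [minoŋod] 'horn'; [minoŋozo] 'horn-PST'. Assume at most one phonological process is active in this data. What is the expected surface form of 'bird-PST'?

[ʒɛʒemevo]

The root 'bone' surfaces as [ʒoŋemib] and [ʒoŋemivo], with a stem-final [b] ~ [v] alternation.
The stem 'smoke' ([ʒɔnɛnev], [ʒɔnɛnevo]) shows [v] unchanged in both environments, so [v] cannot be basic with [b] derived in isolation.
The underlying segment must be /b/; voiced stops become fricatives between vowels, yielding [v] there.
From [ʒɛʒemeb] the stem 'bird' is /ʒɛʒemeb/; between vowels this yields [ʒɛʒemevo].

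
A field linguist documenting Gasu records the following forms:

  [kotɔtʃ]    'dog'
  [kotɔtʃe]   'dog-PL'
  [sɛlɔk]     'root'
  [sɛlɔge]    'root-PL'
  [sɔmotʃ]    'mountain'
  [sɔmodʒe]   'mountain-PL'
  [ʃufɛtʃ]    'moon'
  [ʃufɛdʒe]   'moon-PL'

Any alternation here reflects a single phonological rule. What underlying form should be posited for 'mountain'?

/sɔmodʒ/

In [sɔmotʃ] and [sɔmodʒe] the final segment of 'mountain' alternates: [tʃ] ~ [dʒ].
But 'dog' keeps [tʃ] in both environments ([kotɔtʃ], [kotɔtʃe]), so there is no rule changing /tʃ/ to [dʒ] before the PL suffix.
Therefore /dʒ/ is basic and [tʃ] is derived by word-final obstruent devoicing (voiced obstruents become voiceless word-finally).
The underlying form of 'mountain' is therefore /sɔmodʒ/.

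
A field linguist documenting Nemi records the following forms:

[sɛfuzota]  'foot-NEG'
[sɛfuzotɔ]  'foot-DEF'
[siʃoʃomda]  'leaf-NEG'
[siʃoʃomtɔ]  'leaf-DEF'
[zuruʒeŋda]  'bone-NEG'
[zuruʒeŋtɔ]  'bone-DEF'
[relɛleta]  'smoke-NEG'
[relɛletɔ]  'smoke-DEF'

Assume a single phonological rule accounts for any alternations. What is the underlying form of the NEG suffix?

/-da/

The NEG suffix surfaces as [-da] and [-ta], depending on the final segment of the stem.
By contrast the DEF suffix keeps its initial [t] throughout — that segment must be underlying.
The NEG suffix is therefore /-da/ underlyingly, with post-vocalic devoicing: voiced stops become voiceless after a vowel.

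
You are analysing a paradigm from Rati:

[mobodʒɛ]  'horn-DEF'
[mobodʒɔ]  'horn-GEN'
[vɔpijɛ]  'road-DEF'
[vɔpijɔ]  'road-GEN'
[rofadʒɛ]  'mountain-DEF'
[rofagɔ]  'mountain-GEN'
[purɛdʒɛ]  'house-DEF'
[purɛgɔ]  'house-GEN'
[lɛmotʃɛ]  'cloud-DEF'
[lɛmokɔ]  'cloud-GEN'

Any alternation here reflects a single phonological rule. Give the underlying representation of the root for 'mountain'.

The root 'mountain' surfaces as [rofadʒɛ] and [rofagɔ], with a stem-final [dʒ] ~ [g] alternation.
Compare 'horn', with invariant [dʒ] in [mobodʒɛ] and [mobodʒɔ]: an analysis with underlying /dʒ/ and a rule producing [g] before the GEN suffix would wrongly predict alternation here too.
The alternation reflects palatalization before a front vowel: /k/ and /g/ become palato-alveolar [tʃ] and [dʒ] before a front vowel. /g/ is underlying.
So 'mountain' = /rofag/.

/rofag/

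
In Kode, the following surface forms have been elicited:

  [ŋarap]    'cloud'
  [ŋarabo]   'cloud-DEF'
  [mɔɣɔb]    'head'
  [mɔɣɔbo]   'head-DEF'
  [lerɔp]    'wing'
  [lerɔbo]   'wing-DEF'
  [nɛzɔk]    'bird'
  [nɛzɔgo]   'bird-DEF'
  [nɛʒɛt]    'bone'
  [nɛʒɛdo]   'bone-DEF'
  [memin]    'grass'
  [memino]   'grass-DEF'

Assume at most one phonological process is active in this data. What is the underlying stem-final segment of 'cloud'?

'cloud' shows [p] ~ [b] at the end of the stem ([ŋarap] vs [ŋarabo]).
But 'head' keeps [b] in both environments ([mɔɣɔb], [mɔɣɔbo]), so there is no rule changing /b/ to [p] in isolation.
So /p/ is underlying, and a rule of intervocalic voicing — voiceless stops become voiced between vowels — gives [b].

/p/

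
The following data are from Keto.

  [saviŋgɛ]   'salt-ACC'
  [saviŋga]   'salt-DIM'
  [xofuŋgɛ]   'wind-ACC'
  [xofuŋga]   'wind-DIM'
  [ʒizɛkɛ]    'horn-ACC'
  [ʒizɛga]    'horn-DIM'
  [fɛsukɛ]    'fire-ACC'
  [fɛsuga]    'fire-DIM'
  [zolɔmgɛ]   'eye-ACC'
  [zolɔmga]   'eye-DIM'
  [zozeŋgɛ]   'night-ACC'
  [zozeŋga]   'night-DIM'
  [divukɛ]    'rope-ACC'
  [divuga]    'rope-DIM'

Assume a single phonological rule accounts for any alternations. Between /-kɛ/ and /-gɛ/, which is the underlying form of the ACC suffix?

/-kɛ/

The ACC suffix surfaces as [-gɛ] and [-kɛ], depending on the final segment of the stem.
The DIM suffix, which begins with [g], is invariant after every stem; so [g] is not altered by any rule here.
So the underlying form is /-kɛ/, and voiceless stops become voiced after a nasal.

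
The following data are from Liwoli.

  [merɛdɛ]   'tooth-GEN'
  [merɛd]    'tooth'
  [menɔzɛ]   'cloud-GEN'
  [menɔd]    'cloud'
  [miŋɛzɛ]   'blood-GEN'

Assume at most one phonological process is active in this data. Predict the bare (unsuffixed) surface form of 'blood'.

[miŋɛd]

The root 'cloud' surfaces as [menɔzɛ] and [menɔd], with a stem-final [z] ~ [d] alternation.
The stem 'tooth' ([merɛdɛ], [merɛd]) shows [d] unchanged in both environments, so [d] cannot be basic with [z] derived before the GEN suffix.
The alternation reflects word-final hardening: voiced fricatives become stops word-finally. /z/ is underlying.
From [miŋɛzɛ] the stem 'blood' is /miŋɛz/; word-finally this yields [miŋɛd].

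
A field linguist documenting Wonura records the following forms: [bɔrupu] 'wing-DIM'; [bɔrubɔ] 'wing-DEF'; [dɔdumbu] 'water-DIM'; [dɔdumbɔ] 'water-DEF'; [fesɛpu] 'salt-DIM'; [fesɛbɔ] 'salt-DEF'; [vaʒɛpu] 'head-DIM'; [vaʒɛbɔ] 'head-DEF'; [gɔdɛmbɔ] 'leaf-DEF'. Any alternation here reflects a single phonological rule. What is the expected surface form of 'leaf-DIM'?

[gɔdɛmbu]

The DIM morpheme has two allomorphs, [-bu] and [-pu].
The DEF suffix, which begins with [b], is invariant after every stem; so [b] is not altered by any rule here.
The DIM suffix is therefore /-pu/ underlyingly, with post-nasal voicing: voiceless stops become voiced after a nasal.
After 'leaf', which ends in a nasal, the suffix surfaces as [-bu], giving [gɔdɛmbu].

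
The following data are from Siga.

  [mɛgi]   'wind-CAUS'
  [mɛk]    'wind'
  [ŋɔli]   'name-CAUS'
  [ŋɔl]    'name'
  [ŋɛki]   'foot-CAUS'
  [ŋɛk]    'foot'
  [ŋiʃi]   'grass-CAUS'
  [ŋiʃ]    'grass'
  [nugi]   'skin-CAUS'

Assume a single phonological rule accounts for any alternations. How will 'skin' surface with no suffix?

In [mɛgi] and [mɛk] the final segment of 'wind' alternates: [g] ~ [k].
The stem 'foot' ([ŋɛki], [ŋɛk]) shows [k] unchanged in both environments, so [k] cannot be basic with [g] derived before the CAUS suffix.
The underlying segment must be /g/; voiced obstruents become voiceless word-finally, yielding [k] there.
From [nugi] the stem 'skin' is /nug/; word-finally this yields [nuk].

[nuk]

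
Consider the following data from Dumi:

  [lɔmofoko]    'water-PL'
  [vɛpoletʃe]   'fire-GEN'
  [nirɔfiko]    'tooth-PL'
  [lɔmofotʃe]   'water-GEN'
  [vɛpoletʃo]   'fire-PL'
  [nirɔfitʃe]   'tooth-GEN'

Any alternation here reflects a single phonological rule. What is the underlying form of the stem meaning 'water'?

/lɔmofok/

The root 'water' surfaces as [lɔmofoko] and [lɔmofotʃe], with a stem-final [k] ~ [tʃ] alternation.
If /tʃ/ were underlying and a rule turned it into [k] before the PL suffix, 'fire' would also alternate; but it has [tʃ] in both [vɛpoletʃo] and [vɛpoletʃe].
The alternation reflects palatalization before a front vowel: /k/ becomes palato-alveolar [tʃ] before a front vowel. /k/ is underlying.
So 'water' = /lɔmofok/.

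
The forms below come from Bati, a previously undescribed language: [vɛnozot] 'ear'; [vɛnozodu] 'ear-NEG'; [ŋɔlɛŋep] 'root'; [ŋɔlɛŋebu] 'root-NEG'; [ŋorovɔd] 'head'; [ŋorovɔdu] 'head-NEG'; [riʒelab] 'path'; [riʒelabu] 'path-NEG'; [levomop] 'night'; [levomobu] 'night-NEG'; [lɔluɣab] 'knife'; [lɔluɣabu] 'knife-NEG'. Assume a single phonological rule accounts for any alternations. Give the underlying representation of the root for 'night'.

/levomop/

In [levomop] and [levomobu] the final segment of 'night' alternates: [p] ~ [b].
The stem 'knife' ([lɔluɣab], [lɔluɣabu]) shows [b] unchanged in both environments, so [b] cannot be basic with [p] derived in isolation.
Therefore /p/ is basic and [b] is derived by intervocalic voicing (voiceless stops become voiced between vowels).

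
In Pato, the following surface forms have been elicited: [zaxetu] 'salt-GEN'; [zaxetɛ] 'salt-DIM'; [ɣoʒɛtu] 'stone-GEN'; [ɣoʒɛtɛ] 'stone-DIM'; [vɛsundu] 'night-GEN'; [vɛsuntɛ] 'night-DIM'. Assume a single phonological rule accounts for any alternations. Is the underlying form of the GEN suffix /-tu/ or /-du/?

/-du/

The GEN morpheme has two allomorphs, [-du] and [-tu].
The DIM suffix, which begins with [t], is invariant after every stem; so [t] is not altered by any rule here.
The GEN suffix is therefore /-du/ underlyingly, with post-vocalic devoicing: voiced stops become voiceless after a vowel.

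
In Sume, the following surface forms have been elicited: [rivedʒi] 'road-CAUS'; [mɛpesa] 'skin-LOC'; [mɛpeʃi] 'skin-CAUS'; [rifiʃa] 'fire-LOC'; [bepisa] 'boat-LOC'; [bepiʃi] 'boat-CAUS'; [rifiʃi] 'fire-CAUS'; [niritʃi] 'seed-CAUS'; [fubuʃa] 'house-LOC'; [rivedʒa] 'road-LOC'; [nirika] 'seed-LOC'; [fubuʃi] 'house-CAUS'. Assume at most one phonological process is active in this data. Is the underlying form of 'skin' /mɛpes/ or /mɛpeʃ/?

/mɛpes/

'skin' shows [s] ~ [ʃ] at the end of the stem ([mɛpesa] vs [mɛpeʃi]).
But 'fire' keeps [ʃ] in both environments ([rifiʃa], [rifiʃi]), so there is no rule changing /ʃ/ to [s] before the LOC suffix.
So /s/ is underlying, and a rule of palatalization before a front vowel — /k/ and /s/ become palato-alveolar [tʃ] and [ʃ] before a front vowel — gives [ʃ].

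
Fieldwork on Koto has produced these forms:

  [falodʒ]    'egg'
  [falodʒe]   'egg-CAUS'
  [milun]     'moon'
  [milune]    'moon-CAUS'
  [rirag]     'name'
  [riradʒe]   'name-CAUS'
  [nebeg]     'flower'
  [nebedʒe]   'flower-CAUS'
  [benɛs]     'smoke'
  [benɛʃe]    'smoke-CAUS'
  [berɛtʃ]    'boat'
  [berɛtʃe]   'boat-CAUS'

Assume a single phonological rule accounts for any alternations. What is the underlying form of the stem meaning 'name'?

/rirag/

'name' shows [g] ~ [dʒ] at the end of the stem ([rirag] vs [riradʒe]).
But 'egg' keeps [dʒ] in both environments ([falodʒ], [falodʒe]), so there is no rule changing /dʒ/ to [g] in isolation.
So /g/ is underlying, and a rule of palatalization before a front vowel — /g/ and /s/ become palato-alveolar [dʒ] and [ʃ] before a front vowel — gives [dʒ].
The underlying form of 'name' is therefore /rirag/.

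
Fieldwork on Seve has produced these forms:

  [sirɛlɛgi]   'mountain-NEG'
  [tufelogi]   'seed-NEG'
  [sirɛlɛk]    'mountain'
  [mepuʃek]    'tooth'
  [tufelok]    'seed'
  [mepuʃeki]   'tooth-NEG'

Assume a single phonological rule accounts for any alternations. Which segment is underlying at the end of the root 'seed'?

In [tufelok] and [tufelogi] the final segment of 'seed' alternates: [k] ~ [g].
If /k/ were underlying and a rule turned it into [g] before the NEG suffix, 'tooth' would also alternate; but it has [k] in both [mepuʃek] and [mepuʃeki].
Therefore /g/ is basic and [k] is derived by word-final obstruent devoicing (voiced obstruents become voiceless word-finally).

/g/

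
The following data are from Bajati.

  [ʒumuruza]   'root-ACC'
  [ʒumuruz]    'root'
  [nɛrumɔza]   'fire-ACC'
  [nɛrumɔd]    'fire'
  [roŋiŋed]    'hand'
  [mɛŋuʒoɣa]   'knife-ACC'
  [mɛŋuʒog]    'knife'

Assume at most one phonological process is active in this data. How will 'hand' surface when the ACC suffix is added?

[roŋiŋeza]

'fire' shows [z] ~ [d] at the end of the stem ([nɛrumɔza] vs [nɛrumɔd]).
If /z/ were underlying and a rule turned it into [d] in isolation, 'root' would also alternate; but it has [z] in both [ʒumuruza] and [ʒumuruz].
So /d/ is underlying, and a rule of intervocalic spirantization — voiced stops become fricatives between vowels — gives [z].
The one attested form of 'hand', [roŋiŋed], shows underlying /roŋiŋed/. Applying the same rule between vowels gives [roŋiŋeza].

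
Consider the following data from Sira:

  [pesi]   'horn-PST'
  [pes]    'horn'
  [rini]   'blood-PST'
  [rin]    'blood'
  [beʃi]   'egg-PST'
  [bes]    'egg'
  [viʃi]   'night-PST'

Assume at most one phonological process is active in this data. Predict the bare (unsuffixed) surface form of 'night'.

[vis]

The root 'egg' surfaces as [beʃi] and [bes], with a stem-final [ʃ] ~ [s] alternation.
The stem 'horn' ([pesi], [pes]) shows [s] unchanged in both environments, so [s] cannot be basic with [ʃ] derived before the PST suffix.
The underlying segment must be /ʃ/; palato-alveolar /ʃ/ becomes [s] when no front vowel follows, yielding [s] there.
From [viʃi] the stem 'night' is /viʃ/; when no front vowel follows this yields [vis].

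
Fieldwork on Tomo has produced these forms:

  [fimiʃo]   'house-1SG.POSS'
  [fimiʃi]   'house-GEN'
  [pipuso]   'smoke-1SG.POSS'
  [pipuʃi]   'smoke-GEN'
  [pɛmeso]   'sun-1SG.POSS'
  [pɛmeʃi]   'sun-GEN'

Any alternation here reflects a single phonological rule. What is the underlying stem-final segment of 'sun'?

The stem for 'sun' ends in [s] in [pɛmeso] but [ʃ] in [pɛmeʃi].
Compare 'house', with invariant [ʃ] in [fimiʃo] and [fimiʃi]: an analysis with underlying /ʃ/ and a rule producing [s] before the 1SG.POSS suffix would wrongly predict alternation here too.
So /s/ is underlying, and a rule of palatalization before a front vowel — /s/ becomes palato-alveolar [ʃ] before a front vowel — gives [ʃ].

/s/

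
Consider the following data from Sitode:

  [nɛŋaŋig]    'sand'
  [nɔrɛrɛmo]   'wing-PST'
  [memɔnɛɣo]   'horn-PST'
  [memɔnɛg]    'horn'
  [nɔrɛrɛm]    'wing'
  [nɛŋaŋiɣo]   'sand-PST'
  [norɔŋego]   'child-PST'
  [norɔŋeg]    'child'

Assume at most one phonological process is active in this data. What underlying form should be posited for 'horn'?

/memɔnɛɣ/

In [memɔnɛg] and [memɔnɛɣo] the final segment of 'horn' alternates: [g] ~ [ɣ].
If /g/ were underlying and a rule turned it into [ɣ] before the PST suffix, 'child' would also alternate; but it has [g] in both [norɔŋeg] and [norɔŋego].
The alternation reflects word-final hardening: voiced fricatives become stops word-finally. /ɣ/ is underlying.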